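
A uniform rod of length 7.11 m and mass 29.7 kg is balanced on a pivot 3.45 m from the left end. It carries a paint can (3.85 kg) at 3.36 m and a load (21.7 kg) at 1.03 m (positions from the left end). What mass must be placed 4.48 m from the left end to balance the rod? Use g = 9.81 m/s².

Taking torques about the pivot (at 3.45 m from the left end):
Beam weight: 29.7 × 9.81 = 291.4 N down at 3.555 m → arm 0.105 m, τ = 291.4 × 0.105 = 30.6 N·m clockwise.
Paint can: 3.85 × 9.81 = 37.77 N down at 3.36 m → arm 0.09 m, τ = 37.77 × 0.09 = 3.399 N·m counterclockwise.
Load: 21.7 × 9.81 = 212.9 N down at 1.03 m → arm 2.42 m, τ = 212.9 × 2.42 = 515.2 N·m counterclockwise.
Net moment of known loads = 488 N·m counterclockwise.
An unknown mass m at 4.48 m has arm 1.03 m; its moment is m·g·1.03 clockwise.
For rotational equilibrium, m × 9.81 × 1.03 = 488, so m = 488 / (9.81 × 1.03) = 48.3 kg.

m ≈ 48.3 kg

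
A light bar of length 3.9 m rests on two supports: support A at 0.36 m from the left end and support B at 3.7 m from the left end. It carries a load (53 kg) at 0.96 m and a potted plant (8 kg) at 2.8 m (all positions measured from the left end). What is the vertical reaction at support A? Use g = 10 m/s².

R_A ≈ 456 N

Take moments about support B.
Load: 53 × 10 = 530 N down at 0.96 m → arm 2.74 m, τ = 530 × 2.74 = 1452 N·m counterclockwise.
Potted plant: 8 × 10 = 80 N down at 2.8 m → arm 0.9 m, τ = 80 × 0.9 = 72 N·m counterclockwise.
Net load moment about support B = 1524 N·m counterclockwise.
Reaction R at support A is upward at 0.36 m, arm 3.34 m → moment R × 3.34 clockwise.
For rotational equilibrium, R × 3.34 = 1524, so R = 456 N.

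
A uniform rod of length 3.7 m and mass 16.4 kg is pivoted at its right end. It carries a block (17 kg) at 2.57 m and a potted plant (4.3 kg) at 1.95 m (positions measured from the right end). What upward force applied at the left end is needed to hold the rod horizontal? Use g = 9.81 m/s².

F ≈ 219 N

About the right end:
Beam weight: 16.4 × 9.81 = 160.9 N down at 1.85 m → arm 1.85 m, τ = 160.9 × 1.85 = 297.7 N·m counterclockwise.
Block: 17 × 9.81 = 166.8 N down at 2.57 m → arm 2.57 m, τ = 166.8 × 2.57 = 428.7 N·m counterclockwise.
Potted plant: 4.3 × 9.81 = 42.18 N down at 1.95 m → arm 1.95 m, τ = 42.18 × 1.95 = 82.25 N·m counterclockwise.
Net moment of the loads = 808.6 N·m counterclockwise.
The upward force F acts at the left end, arm 3.7 m, giving F × 3.7 clockwise.
Στ = 0 ⇒ F × 3.7 = 808.6 ⇒ F = 808.6 / 3.7 = 219 N.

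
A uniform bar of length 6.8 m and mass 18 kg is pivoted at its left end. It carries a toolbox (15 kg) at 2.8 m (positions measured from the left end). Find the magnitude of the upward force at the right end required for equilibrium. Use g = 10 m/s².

Sum moments about the left end (the unknown pivot reaction has zero arm there).
Beam weight: 18 × 10 = 180 N down at 3.4 m → arm 3.4 m, τ = 180 × 3.4 = 612 N·m clockwise.
Toolbox: 15 × 10 = 150 N down at 2.8 m → arm 2.8 m, τ = 150 × 2.8 = 420 N·m clockwise.
Net moment of the loads = 1032 N·m clockwise.
The upward force F acts at the right end, arm 6.8 m, giving F × 6.8 counterclockwise.
Στ = 0 ⇒ F × 6.8 = 1032 ⇒ F = 1032 / 6.8 = 152 N.

F ≈ 152 N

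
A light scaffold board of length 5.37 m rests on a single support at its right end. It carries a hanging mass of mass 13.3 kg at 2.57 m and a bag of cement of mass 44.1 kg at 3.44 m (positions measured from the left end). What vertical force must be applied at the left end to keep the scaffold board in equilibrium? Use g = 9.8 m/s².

F ≈ 223 N

Take moments about the right end.
Hanging mass: 13.3 × 9.8 = 130.3 N down at 2.57 m → arm 2.8 m, τ = 130.3 × 2.8 = 364.8 N·m counterclockwise.
Bag of cement: 44.1 × 9.8 = 432.2 N down at 3.44 m → arm 1.93 m, τ = 432.2 × 1.93 = 834.1 N·m counterclockwise.
Net moment of the loads = 1199 N·m counterclockwise.
The upward force F acts at the left end, arm 5.37 m, giving F × 5.37 clockwise.
Στ = 0 ⇒ F × 5.37 = 1199 ⇒ F = 1199 / 5.37 = 223 N.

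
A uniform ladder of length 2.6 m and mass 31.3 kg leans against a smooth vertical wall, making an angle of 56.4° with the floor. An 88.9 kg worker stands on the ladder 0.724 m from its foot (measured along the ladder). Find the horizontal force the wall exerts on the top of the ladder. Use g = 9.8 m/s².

N_wall ≈ 263 N

About the foot of the ladder:
Ladder weight 31.3×9.8 = 306.7 N acts at 1.3 m along the ladder; its horizontal arm is 1.3·cos56.4° = 0.7194 m → τ = 220.6 N·m clockwise.
Worker: 88.9×9.8 = 871.2 N at 0.724 m → arm 0.4007 m → τ = 349.1 N·m clockwise.
Wall normal N acts horizontally at the top; its moment arm is the height L sinθ = 2.6·sin56.4° = 2.166 m, counterclockwise.
Setting net torque to zero: N × 2.166 = 569.7 → N = 263 N.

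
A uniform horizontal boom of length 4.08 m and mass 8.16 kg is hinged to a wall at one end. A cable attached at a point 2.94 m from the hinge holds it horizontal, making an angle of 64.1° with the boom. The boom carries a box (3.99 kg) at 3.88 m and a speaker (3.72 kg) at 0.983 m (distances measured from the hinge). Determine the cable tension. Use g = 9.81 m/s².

Choose the hinge as the axis so the unknown hinge reaction has zero arm there.
Beam weight: 8.16 × 9.81 = 80.05 N down at 2.04 m → arm 2.04 m, τ = 80.05 × 2.04 = 163.3 N·m clockwise.
Box: 3.99 × 9.81 = 39.14 N down at 3.88 m → arm 3.88 m, τ = 39.14 × 3.88 = 151.9 N·m clockwise.
Speaker: 3.72 × 9.81 = 36.49 N down at 0.983 m → arm 0.983 m, τ = 36.49 × 0.983 = 35.87 N·m clockwise.
Total clockwise load moment = 351.1 N·m.
The cable tension T acts at 2.94 m; only its component perpendicular to the boom, T sinθ, produces torque. sin 64.1° = 0.8996.
Στ = 0 ⇒ T × 2.94 × 0.8996 = 351.1 ⇒ T = 351.1 / 2.645 = 133 N.

T ≈ 133 N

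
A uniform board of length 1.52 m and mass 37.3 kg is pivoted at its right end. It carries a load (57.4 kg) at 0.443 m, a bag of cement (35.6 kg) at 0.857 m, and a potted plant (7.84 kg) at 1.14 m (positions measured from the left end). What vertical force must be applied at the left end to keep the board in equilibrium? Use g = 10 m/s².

About the right end:
Beam weight: 37.3 × 10 = 373 N down at 0.76 m → arm 0.76 m, τ = 373 × 0.76 = 283.5 N·m counterclockwise.
Load: 57.4 × 10 = 574 N down at 0.443 m → arm 1.077 m, τ = 574 × 1.077 = 618.2 N·m counterclockwise.
Bag of cement: 35.6 × 10 = 356 N down at 0.857 m → arm 0.663 m, τ = 356 × 0.663 = 236 N·m counterclockwise.
Potted plant: 7.84 × 10 = 78.4 N down at 1.14 m → arm 0.38 m, τ = 78.4 × 0.38 = 29.79 N·m counterclockwise.
Net moment of the loads = 1167 N·m counterclockwise.
The upward force F acts at the left end, arm 1.52 m, giving F × 1.52 clockwise.
Setting net torque to zero: F × 1.52 = 1167 → F = 1167 / 1.52 = 768 N.

F ≈ 768 N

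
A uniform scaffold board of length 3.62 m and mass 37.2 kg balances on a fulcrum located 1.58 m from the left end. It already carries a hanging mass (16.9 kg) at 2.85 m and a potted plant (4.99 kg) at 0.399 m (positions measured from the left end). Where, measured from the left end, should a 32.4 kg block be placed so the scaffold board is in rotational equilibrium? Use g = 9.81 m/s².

Taking torques about the fulcrum (at 1.58 m from the left end):
Beam weight: 37.2 × 9.81 = 364.9 N down at 1.81 m → arm 0.23 m, τ = 364.9 × 0.23 = 83.93 N·m clockwise.
Hanging mass: 16.9 × 9.81 = 165.8 N down at 2.85 m → arm 1.27 m, τ = 165.8 × 1.27 = 210.6 N·m clockwise.
Potted plant: 4.99 × 9.81 = 48.95 N down at 0.399 m → arm 1.181 m, τ = 48.95 × 1.181 = 57.81 N·m counterclockwise.
Net moment of existing loads = 236.7 N·m clockwise.
The block weighs 32.4 × 9.81 = 317.8 N and must supply an equal counterclockwise moment, so its lever arm about the fulcrum is 236.7 / 317.8 = 0.745 m.
That puts it at 1.58 − 0.745 = 0.835 m from the left end.

x ≈ 0.835 m from the left end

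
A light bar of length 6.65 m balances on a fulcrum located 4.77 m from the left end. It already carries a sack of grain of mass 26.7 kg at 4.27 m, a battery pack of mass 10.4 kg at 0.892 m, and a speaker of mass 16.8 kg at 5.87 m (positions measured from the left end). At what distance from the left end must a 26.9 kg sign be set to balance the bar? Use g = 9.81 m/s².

Take moments about the fulcrum (at 4.77 m from the left end).
Sack of grain: 26.7 × 9.81 = 261.9 N down at 4.27 m → arm 0.5 m, τ = 261.9 × 0.5 = 130.9 N·m counterclockwise.
Battery pack: 10.4 × 9.81 = 102 N down at 0.892 m → arm 3.878 m, τ = 102 × 3.878 = 395.6 N·m counterclockwise.
Speaker: 16.8 × 9.81 = 164.8 N down at 5.87 m → arm 1.1 m, τ = 164.8 × 1.1 = 181.3 N·m clockwise.
Net moment of existing loads = 345.2 N·m counterclockwise.
The sign weighs 26.9 × 9.81 = 263.9 N and must supply an equal clockwise moment, so its lever arm about the fulcrum is 345.2 / 263.9 = 1.31 m.
That puts it at 4.77 + 1.31 = 6.08 m from the left end.

x ≈ 6.08 m from the left end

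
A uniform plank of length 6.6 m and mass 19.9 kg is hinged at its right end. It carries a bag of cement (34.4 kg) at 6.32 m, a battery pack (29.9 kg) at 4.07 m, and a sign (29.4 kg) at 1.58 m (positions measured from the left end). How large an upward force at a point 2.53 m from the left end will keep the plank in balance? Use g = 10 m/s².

Choose the right end as the axis so the unknown pivot reaction has zero arm there.
Beam weight: 19.9 × 10 = 199 N down at 3.3 m → arm 3.3 m, τ = 199 × 3.3 = 656.7 N·m counterclockwise.
Bag of cement: 34.4 × 10 = 344 N down at 6.32 m → arm 0.28 m, τ = 344 × 0.28 = 96.32 N·m counterclockwise.
Battery pack: 29.9 × 10 = 299 N down at 4.07 m → arm 2.53 m, τ = 299 × 2.53 = 756.5 N·m counterclockwise.
Sign: 29.4 × 10 = 294 N down at 1.58 m → arm 5.02 m, τ = 294 × 5.02 = 1476 N·m counterclockwise.
Net moment of the loads = 2986 N·m counterclockwise.
The upward force F acts at a point 2.53 m from the left end, arm 4.07 m, giving F × 4.07 clockwise.
Setting net torque to zero: F × 4.07 = 2986 → F = 2986 / 4.07 = 734 N.

F ≈ 734 N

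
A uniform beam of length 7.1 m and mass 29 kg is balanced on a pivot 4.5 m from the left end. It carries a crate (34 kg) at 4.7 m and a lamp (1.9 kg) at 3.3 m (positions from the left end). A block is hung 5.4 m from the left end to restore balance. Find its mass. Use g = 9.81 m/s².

m ≈ 25.6 kg

Take moments about the pivot (at 4.5 m from the left end).
Beam weight: 29 × 9.81 = 284.5 N down at 3.55 m → arm 0.95 m, τ = 284.5 × 0.95 = 270.3 N·m counterclockwise.
Crate: 34 × 9.81 = 333.5 N down at 4.7 m → arm 0.2 m, τ = 333.5 × 0.2 = 66.7 N·m clockwise.
Lamp: 1.9 × 9.81 = 18.64 N down at 3.3 m → arm 1.2 m, τ = 18.64 × 1.2 = 22.37 N·m counterclockwise.
Net moment of known loads = 226 N·m counterclockwise.
An unknown mass m at 5.4 m has arm 0.9 m; its moment is m·g·0.9 clockwise.
Setting net torque to zero: m × 9.81 × 0.9 = 226 → m = 226 / (9.81 × 0.9) = 25.6 kg.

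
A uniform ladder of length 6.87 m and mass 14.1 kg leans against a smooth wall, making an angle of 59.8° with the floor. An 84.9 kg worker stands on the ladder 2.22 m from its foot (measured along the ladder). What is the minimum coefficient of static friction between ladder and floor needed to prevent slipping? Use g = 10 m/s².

Take moments about the foot of the ladder.
Ladder weight 14.1×10 = 141 N acts at 3.435 m along the ladder; its horizontal arm is 3.435·cos59.8° = 1.728 m → τ = 243.6 N·m clockwise.
Worker: 84.9×10 = 849 N at 2.22 m → arm 1.117 m → τ = 948.3 N·m clockwise.
Wall normal N acts horizontally at the top; its moment arm is the height L sinθ = 6.87·sin59.8° = 5.938 m, counterclockwise.
Setting net torque to zero: N × 5.938 = 1192 → N = 200.7 N.
ΣFx = 0 ⇒ f = N_wall = 200.7 N. ΣFy = 0 ⇒ N_floor = 990 N.
μ_min = f / N_floor = 200.7 / 990 = 0.203.

μ_min ≈ 0.203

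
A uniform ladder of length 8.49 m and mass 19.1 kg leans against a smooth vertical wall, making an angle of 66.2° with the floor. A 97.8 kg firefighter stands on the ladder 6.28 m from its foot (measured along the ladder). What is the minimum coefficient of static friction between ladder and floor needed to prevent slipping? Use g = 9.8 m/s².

μ_min ≈ 0.309

Choose the foot of the ladder as the axis so the floor normal and friction both act there and drop out.
Ladder weight 19.1×9.8 = 187.2 N acts at 4.245 m along the ladder; its horizontal arm is 4.245·cos66.2° = 1.713 m → τ = 320.7 N·m clockwise.
Firefighter: 97.8×9.8 = 958.4 N at 6.28 m → arm 2.534 m → τ = 2429 N·m clockwise.
Wall normal N acts horizontally at the top; its moment arm is the height L sinθ = 8.49·sin66.2° = 7.768 m, counterclockwise.
Στ = 0 ⇒ N × 7.768 = 2750 ⇒ N = 354 N.
ΣFx = 0 ⇒ f = N_wall = 354 N. ΣFy = 0 ⇒ N_floor = 1146 N.
μ_min = f / N_floor = 354 / 1146 = 0.309.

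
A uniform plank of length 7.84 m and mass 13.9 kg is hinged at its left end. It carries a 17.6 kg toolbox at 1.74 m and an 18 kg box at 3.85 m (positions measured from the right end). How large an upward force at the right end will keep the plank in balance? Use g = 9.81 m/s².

F ≈ 292 N

About the left end:
Beam weight: 13.9 × 9.81 = 136.4 N down at 3.92 m → arm 3.92 m, τ = 136.4 × 3.92 = 534.7 N·m clockwise.
Toolbox: 17.6 × 9.81 = 172.7 N down at 1.74 m → arm 6.1 m, τ = 172.7 × 6.1 = 1053 N·m clockwise.
Box: 18 × 9.81 = 176.6 N down at 3.85 m → arm 3.99 m, τ = 176.6 × 3.99 = 704.6 N·m clockwise.
Net moment of the loads = 2292 N·m clockwise.
The upward force F acts at the right end, arm 7.84 m, giving F × 7.84 counterclockwise.
Στ = 0 ⇒ F × 7.84 = 2292 ⇒ F = 2292 / 7.84 = 292 N.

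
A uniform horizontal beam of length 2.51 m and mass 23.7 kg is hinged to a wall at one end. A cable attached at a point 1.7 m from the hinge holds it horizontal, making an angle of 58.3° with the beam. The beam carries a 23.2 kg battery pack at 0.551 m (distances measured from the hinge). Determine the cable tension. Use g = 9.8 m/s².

T ≈ 288 N

About the hinge:
Beam weight: 23.7 × 9.8 = 232.3 N down at 1.255 m → arm 1.255 m, τ = 232.3 × 1.255 = 291.5 N·m clockwise.
Battery pack: 23.2 × 9.8 = 227.4 N down at 0.551 m → arm 0.551 m, τ = 227.4 × 0.551 = 125.3 N·m clockwise.
Total clockwise load moment = 416.8 N·m.
The cable tension T acts at 1.7 m; only its component perpendicular to the beam, T sinθ, produces torque. sin 58.3° = 0.8508.
Setting net torque to zero: T × 1.7 × 0.8508 = 416.8 → T = 416.8 / 1.446 = 288 N.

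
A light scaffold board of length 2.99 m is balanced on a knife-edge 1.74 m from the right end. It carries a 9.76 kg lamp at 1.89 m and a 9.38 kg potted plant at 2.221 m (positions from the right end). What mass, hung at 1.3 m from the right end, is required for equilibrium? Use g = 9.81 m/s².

m ≈ 13.6 kg

Choose the knife-edge (at 1.74 m from the right end) as the axis so the support reaction has zero arm there.
Lamp: 9.76 × 9.81 = 95.75 N down at 1.89 m → arm 0.15 m, τ = 95.75 × 0.15 = 14.36 N·m counterclockwise.
Potted plant: 9.38 × 9.81 = 92.02 N down at 2.221 m → arm 0.481 m, τ = 92.02 × 0.481 = 44.26 N·m counterclockwise.
Net moment of known loads = 58.62 N·m counterclockwise.
An unknown mass m at 1.3 m has arm 0.44 m; its moment is m·g·0.44 clockwise.
Balancing moments: m × 9.81 × 0.44 = 58.62, giving m = 58.62 / (9.81 × 0.44) = 13.6 kg.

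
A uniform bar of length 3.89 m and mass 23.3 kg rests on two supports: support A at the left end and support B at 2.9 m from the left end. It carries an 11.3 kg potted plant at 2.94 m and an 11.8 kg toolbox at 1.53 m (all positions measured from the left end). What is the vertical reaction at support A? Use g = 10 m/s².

Taking torques about support B:
Beam weight: 23.3 × 10 = 233 N down at 1.945 m → arm 0.955 m, τ = 233 × 0.955 = 222.5 N·m counterclockwise.
Potted plant: 11.3 × 10 = 113 N down at 2.94 m → arm 0.04 m, τ = 113 × 0.04 = 4.52 N·m clockwise.
Toolbox: 11.8 × 10 = 118 N down at 1.53 m → arm 1.37 m, τ = 118 × 1.37 = 161.7 N·m counterclockwise.
Net load moment about support B = 379.7 N·m counterclockwise.
Reaction R at support A is upward at 0 m, arm 2.9 m → moment R × 2.9 clockwise.
Setting net torque to zero: R × 2.9 = 379.7 → R = 131 N.

R_A ≈ 131 N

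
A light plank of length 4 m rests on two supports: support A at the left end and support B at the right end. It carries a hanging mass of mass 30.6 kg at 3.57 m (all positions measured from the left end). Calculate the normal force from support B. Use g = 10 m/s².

R_B ≈ 273 N

Take moments about support A.
Hanging mass: 30.6 × 10 = 306 N down at 3.57 m → arm 3.57 m, τ = 306 × 3.57 = 1092 N·m clockwise.
Net load moment about support A = 1092 N·m clockwise.
Reaction R at support B is upward at 4 m, arm 4 m → moment R × 4 counterclockwise.
Στ = 0 ⇒ R × 4 = 1092 ⇒ R = 273 N.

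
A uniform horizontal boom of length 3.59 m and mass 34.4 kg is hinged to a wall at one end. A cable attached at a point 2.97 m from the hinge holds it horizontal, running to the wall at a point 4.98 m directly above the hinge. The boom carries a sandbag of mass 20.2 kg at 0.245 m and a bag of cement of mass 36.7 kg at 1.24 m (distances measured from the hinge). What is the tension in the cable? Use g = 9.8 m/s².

Taking torques about the hinge:
Beam weight: 34.4 × 9.8 = 337.1 N down at 1.795 m → arm 1.795 m, τ = 337.1 × 1.795 = 605.1 N·m clockwise.
Sandbag: 20.2 × 9.8 = 198 N down at 0.245 m → arm 0.245 m, τ = 198 × 0.245 = 48.51 N·m clockwise.
Bag of cement: 36.7 × 9.8 = 359.7 N down at 1.24 m → arm 1.24 m, τ = 359.7 × 1.24 = 446 N·m clockwise.
Total clockwise load moment = 1100 N·m.
The cable tension T acts at 2.97 m; only its component perpendicular to the boom, T sinθ, produces torque. sinθ = h/√(h²+d²) = 4.98/√(4.98²+2.97²) = 0.8589.
Balancing moments: T × 2.97 × 0.8589 = 1100, giving T = 1100 / 2.551 = 431 N.

T ≈ 431 N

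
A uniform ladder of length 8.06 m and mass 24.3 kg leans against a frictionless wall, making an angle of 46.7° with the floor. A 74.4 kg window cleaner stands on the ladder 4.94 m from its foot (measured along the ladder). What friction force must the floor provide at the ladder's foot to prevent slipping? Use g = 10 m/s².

f ≈ 544 N

About the foot of the ladder:
Ladder weight 24.3×10 = 243 N acts at 4.03 m along the ladder; its horizontal arm is 4.03·cos46.7° = 2.764 m → τ = 671.7 N·m clockwise.
Window cleaner: 74.4×10 = 744 N at 4.94 m → arm 3.388 m → τ = 2521 N·m clockwise.
Wall normal N acts horizontally at the top; its moment arm is the height L sinθ = 8.06·sin46.7° = 5.866 m, counterclockwise.
Balancing moments: N × 5.866 = 3193, giving N = 544 N.
ΣFx = 0: friction at the foot balances the wall's push, so f = N_wall = 544 N.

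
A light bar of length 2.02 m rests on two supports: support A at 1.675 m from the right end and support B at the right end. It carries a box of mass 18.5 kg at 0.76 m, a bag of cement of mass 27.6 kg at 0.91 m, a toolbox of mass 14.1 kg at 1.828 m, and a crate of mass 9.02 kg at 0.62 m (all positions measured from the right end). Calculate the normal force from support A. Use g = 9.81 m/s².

R_A ≈ 413 N

Sum moments about support B (its reaction then has zero moment arm).
Box: 18.5 × 9.81 = 181.5 N down at 0.76 m → arm 0.76 m, τ = 181.5 × 0.76 = 137.9 N·m counterclockwise.
Bag of cement: 27.6 × 9.81 = 270.8 N down at 0.91 m → arm 0.91 m, τ = 270.8 × 0.91 = 246.4 N·m counterclockwise.
Toolbox: 14.1 × 9.81 = 138.3 N down at 1.828 m → arm 1.828 m, τ = 138.3 × 1.828 = 252.8 N·m counterclockwise.
Crate: 9.02 × 9.81 = 88.49 N down at 0.62 m → arm 0.62 m, τ = 88.49 × 0.62 = 54.86 N·m counterclockwise.
Net load moment about support B = 692 N·m counterclockwise.
Reaction R at support A is upward at 1.675 m, arm 1.675 m → moment R × 1.675 clockwise.
Setting net torque to zero: R × 1.675 = 692 → R = 413 N.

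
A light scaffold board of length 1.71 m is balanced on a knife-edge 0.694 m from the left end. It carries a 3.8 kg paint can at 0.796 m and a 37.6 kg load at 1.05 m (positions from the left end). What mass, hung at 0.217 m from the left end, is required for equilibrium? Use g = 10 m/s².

About the knife-edge (at 0.694 m from the left end):
Paint can: 3.8 × 10 = 38 N down at 0.796 m → arm 0.102 m, τ = 38 × 0.102 = 3.876 N·m clockwise.
Load: 37.6 × 10 = 376 N down at 1.05 m → arm 0.356 m, τ = 376 × 0.356 = 133.9 N·m clockwise.
Net moment of known loads = 137.8 N·m clockwise.
An unknown mass m at 0.217 m has arm 0.477 m; its moment is m·g·0.477 counterclockwise.
Balancing moments: m × 10 × 0.477 = 137.8, giving m = 137.8 / (10 × 0.477) = 28.9 kg.

m ≈ 28.9 kg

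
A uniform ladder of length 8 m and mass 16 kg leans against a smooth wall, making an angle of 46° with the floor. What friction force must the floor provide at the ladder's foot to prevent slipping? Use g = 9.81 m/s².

Taking torques about the foot of the ladder:
Ladder weight 16×9.81 = 157 N acts at 4 m along the ladder; its horizontal arm is 4·cos46° = 2.779 m → τ = 436.3 N·m clockwise.
Wall normal N acts horizontally at the top; its moment arm is the height L sinθ = 8·sin46° = 5.755 m, counterclockwise.
Στ = 0 ⇒ N × 5.755 = 436.3 ⇒ N = 75.8 N.
ΣFx = 0: friction at the foot balances the wall's push, so f = N_wall = 75.8 N.

f ≈ 75.8 N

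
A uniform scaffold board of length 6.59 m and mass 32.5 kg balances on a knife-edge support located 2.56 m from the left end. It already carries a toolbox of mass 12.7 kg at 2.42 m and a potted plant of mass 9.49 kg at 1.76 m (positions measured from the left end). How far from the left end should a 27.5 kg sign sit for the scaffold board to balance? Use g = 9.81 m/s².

Sum moments about the knife-edge support (at 2.56 m from the left end) (the support reaction has zero arm there).
Beam weight: 32.5 × 9.81 = 318.8 N down at 3.295 m → arm 0.735 m, τ = 318.8 × 0.735 = 234.3 N·m clockwise.
Toolbox: 12.7 × 9.81 = 124.6 N down at 2.42 m → arm 0.14 m, τ = 124.6 × 0.14 = 17.44 N·m counterclockwise.
Potted plant: 9.49 × 9.81 = 93.1 N down at 1.76 m → arm 0.8 m, τ = 93.1 × 0.8 = 74.48 N·m counterclockwise.
Net moment of existing loads = 142.4 N·m clockwise.
The sign weighs 27.5 × 9.81 = 269.8 N and must supply an equal counterclockwise moment, so its lever arm about the knife-edge support is 142.4 / 269.8 = 0.528 m.
That puts it at 2.56 − 0.528 = 2.03 m from the left end.

x ≈ 2.03 m from the left end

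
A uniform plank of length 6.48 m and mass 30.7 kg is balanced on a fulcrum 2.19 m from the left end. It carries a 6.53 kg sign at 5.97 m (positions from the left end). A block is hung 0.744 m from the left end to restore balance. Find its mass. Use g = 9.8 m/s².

m ≈ 39.4 kg

Taking torques about the fulcrum (at 2.19 m from the left end):
Beam weight: 30.7 × 9.8 = 300.9 N down at 3.24 m → arm 1.05 m, τ = 300.9 × 1.05 = 315.9 N·m clockwise.
Sign: 6.53 × 9.8 = 63.99 N down at 5.97 m → arm 3.78 m, τ = 63.99 × 3.78 = 241.9 N·m clockwise.
Net moment of known loads = 557.8 N·m clockwise.
An unknown mass m at 0.744 m has arm 1.446 m; its moment is m·g·1.446 counterclockwise.
Balancing moments: m × 9.8 × 1.446 = 557.8, giving m = 557.8 / (9.8 × 1.446) = 39.4 kg.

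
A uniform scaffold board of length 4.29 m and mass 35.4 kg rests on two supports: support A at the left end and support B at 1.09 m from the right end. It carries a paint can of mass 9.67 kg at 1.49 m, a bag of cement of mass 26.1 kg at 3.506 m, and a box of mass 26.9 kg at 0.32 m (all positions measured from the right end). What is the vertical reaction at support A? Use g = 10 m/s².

About support B:
Beam weight: 35.4 × 10 = 354 N down at 2.145 m → arm 1.055 m, τ = 354 × 1.055 = 373.5 N·m counterclockwise.
Paint can: 9.67 × 10 = 96.7 N down at 1.49 m → arm 0.4 m, τ = 96.7 × 0.4 = 38.68 N·m counterclockwise.
Bag of cement: 26.1 × 10 = 261 N down at 3.506 m → arm 2.416 m, τ = 261 × 2.416 = 630.6 N·m counterclockwise.
Box: 26.9 × 10 = 269 N down at 0.32 m → arm 0.77 m, τ = 269 × 0.77 = 207.1 N·m clockwise.
Net load moment about support B = 835.7 N·m counterclockwise.
Reaction R at support A is upward at 4.29 m, arm 3.2 m → moment R × 3.2 clockwise.
Balancing moments: R × 3.2 = 835.7, giving R = 261 N.

R_A ≈ 261 N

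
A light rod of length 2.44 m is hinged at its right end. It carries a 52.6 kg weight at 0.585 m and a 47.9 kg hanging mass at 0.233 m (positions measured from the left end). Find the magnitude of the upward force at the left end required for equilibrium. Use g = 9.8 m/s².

Sum moments about the right end (the unknown pivot reaction has zero arm there).
Weight: 52.6 × 9.8 = 515.5 N down at 0.585 m → arm 1.855 m, τ = 515.5 × 1.855 = 956.3 N·m counterclockwise.
Hanging mass: 47.9 × 9.8 = 469.4 N down at 0.233 m → arm 2.207 m, τ = 469.4 × 2.207 = 1036 N·m counterclockwise.
Net moment of the loads = 1992 N·m counterclockwise.
The upward force F acts at the left end, arm 2.44 m, giving F × 2.44 clockwise.
Στ = 0 ⇒ F × 2.44 = 1992 ⇒ F = 1992 / 2.44 = 816 N.

F ≈ 816 N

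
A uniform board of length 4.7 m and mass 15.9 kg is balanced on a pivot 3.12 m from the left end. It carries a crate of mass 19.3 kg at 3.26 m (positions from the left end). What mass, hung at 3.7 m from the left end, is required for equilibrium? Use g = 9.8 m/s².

Taking torques about the pivot (at 3.12 m from the left end):
Beam weight: 15.9 × 9.8 = 155.8 N down at 2.35 m → arm 0.77 m, τ = 155.8 × 0.77 = 120 N·m counterclockwise.
Crate: 19.3 × 9.8 = 189.1 N down at 3.26 m → arm 0.14 m, τ = 189.1 × 0.14 = 26.47 N·m clockwise.
Net moment of known loads = 93.53 N·m counterclockwise.
An unknown mass m at 3.7 m has arm 0.58 m; its moment is m·g·0.58 clockwise.
Setting net torque to zero: m × 9.8 × 0.58 = 93.53 → m = 93.53 / (9.8 × 0.58) = 16.5 kg.

m ≈ 16.5 kg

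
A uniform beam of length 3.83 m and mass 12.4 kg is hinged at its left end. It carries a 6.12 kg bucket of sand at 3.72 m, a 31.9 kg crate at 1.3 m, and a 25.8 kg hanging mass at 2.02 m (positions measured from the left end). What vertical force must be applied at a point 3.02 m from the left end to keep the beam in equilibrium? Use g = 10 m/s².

F ≈ 464 N

About the left end:
Beam weight: 12.4 × 10 = 124 N down at 1.915 m → arm 1.915 m, τ = 124 × 1.915 = 237.5 N·m clockwise.
Bucket of sand: 6.12 × 10 = 61.2 N down at 3.72 m → arm 3.72 m, τ = 61.2 × 3.72 = 227.7 N·m clockwise.
Crate: 31.9 × 10 = 319 N down at 1.3 m → arm 1.3 m, τ = 319 × 1.3 = 414.7 N·m clockwise.
Hanging mass: 25.8 × 10 = 258 N down at 2.02 m → arm 2.02 m, τ = 258 × 2.02 = 521.2 N·m clockwise.
Net moment of the loads = 1401 N·m clockwise.
The upward force F acts at a point 3.02 m from the left end, arm 3.02 m, giving F × 3.02 counterclockwise.
Setting net torque to zero: F × 3.02 = 1401 → F = 1401 / 3.02 = 464 N.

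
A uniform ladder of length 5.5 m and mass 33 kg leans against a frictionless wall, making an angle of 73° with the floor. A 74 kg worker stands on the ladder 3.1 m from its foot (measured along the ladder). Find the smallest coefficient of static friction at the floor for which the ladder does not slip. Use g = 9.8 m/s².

About the foot of the ladder:
Ladder weight 33×9.8 = 323.4 N acts at 2.75 m along the ladder; its horizontal arm is 2.75·cos73° = 0.804 m → τ = 260 N·m clockwise.
Worker: 74×9.8 = 725.2 N at 3.1 m → arm 0.9064 m → τ = 657.3 N·m clockwise.
Wall normal N acts horizontally at the top; its moment arm is the height L sinθ = 5.5·sin73° = 5.26 m, counterclockwise.
Balancing moments: N × 5.26 = 917.3, giving N = 174.4 N.
ΣFx = 0 ⇒ f = N_wall = 174.4 N. ΣFy = 0 ⇒ N_floor = 1049 N.
μ_min = f / N_floor = 174.4 / 1049 = 0.166.

μ_min ≈ 0.166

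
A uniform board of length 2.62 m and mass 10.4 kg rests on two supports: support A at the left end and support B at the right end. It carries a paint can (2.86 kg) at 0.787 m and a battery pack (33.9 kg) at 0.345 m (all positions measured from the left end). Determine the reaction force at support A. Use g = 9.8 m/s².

R_A ≈ 359 N

Take moments about support B.
Beam weight: 10.4 × 9.8 = 101.9 N down at 1.31 m → arm 1.31 m, τ = 101.9 × 1.31 = 133.5 N·m counterclockwise.
Paint can: 2.86 × 9.8 = 28.03 N down at 0.787 m → arm 1.833 m, τ = 28.03 × 1.833 = 51.38 N·m counterclockwise.
Battery pack: 33.9 × 9.8 = 332.2 N down at 0.345 m → arm 2.275 m, τ = 332.2 × 2.275 = 755.8 N·m counterclockwise.
Net load moment about support B = 940.7 N·m counterclockwise.
Reaction R at support A is upward at 0 m, arm 2.62 m → moment R × 2.62 clockwise.
Balancing moments: R × 2.62 = 940.7, giving R = 359 N.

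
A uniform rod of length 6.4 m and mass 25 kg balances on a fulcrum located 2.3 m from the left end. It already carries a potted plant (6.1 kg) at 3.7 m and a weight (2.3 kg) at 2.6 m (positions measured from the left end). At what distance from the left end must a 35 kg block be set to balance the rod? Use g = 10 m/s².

x ≈ 1.39 m from the left end

Taking torques about the fulcrum (at 2.3 m from the left end):
Beam weight: 25 × 10 = 250 N down at 3.2 m → arm 0.9 m, τ = 250 × 0.9 = 225 N·m clockwise.
Potted plant: 6.1 × 10 = 61 N down at 3.7 m → arm 1.4 m, τ = 61 × 1.4 = 85.4 N·m clockwise.
Weight: 2.3 × 10 = 23 N down at 2.6 m → arm 0.3 m, τ = 23 × 0.3 = 6.9 N·m clockwise.
Net moment of existing loads = 317.3 N·m clockwise.
The block weighs 35 × 10 = 350 N and must supply an equal counterclockwise moment, so its lever arm about the fulcrum is 317.3 / 350 = 0.907 m.
That puts it at 2.3 − 0.907 = 1.39 m from the left end.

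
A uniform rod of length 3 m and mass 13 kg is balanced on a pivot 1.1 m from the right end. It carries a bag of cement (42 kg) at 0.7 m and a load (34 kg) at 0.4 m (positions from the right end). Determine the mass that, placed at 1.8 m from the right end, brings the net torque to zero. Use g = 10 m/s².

m ≈ 50.6 kg

Take moments about the pivot (at 1.1 m from the right end).
Beam weight: 13 × 10 = 130 N down at 1.5 m → arm 0.4 m, τ = 130 × 0.4 = 52 N·m counterclockwise.
Bag of cement: 42 × 10 = 420 N down at 0.7 m → arm 0.4 m, τ = 420 × 0.4 = 168 N·m clockwise.
Load: 34 × 10 = 340 N down at 0.4 m → arm 0.7 m, τ = 340 × 0.7 = 238 N·m clockwise.
Net moment of known loads = 354 N·m clockwise.
An unknown mass m at 1.8 m has arm 0.7 m; its moment is m·g·0.7 counterclockwise.
For rotational equilibrium, m × 10 × 0.7 = 354, so m = 354 / (10 × 0.7) = 50.6 kg.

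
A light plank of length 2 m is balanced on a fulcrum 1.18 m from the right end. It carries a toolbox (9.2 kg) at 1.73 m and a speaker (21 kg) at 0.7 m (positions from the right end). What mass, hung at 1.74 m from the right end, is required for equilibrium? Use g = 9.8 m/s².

Take moments about the fulcrum (at 1.18 m from the right end).
Toolbox: 9.2 × 9.8 = 90.16 N down at 1.73 m → arm 0.55 m, τ = 90.16 × 0.55 = 49.59 N·m counterclockwise.
Speaker: 21 × 9.8 = 205.8 N down at 0.7 m → arm 0.48 m, τ = 205.8 × 0.48 = 98.78 N·m clockwise.
Net moment of known loads = 49.19 N·m clockwise.
An unknown mass m at 1.74 m has arm 0.56 m; its moment is m·g·0.56 counterclockwise.
Στ = 0 ⇒ m × 9.8 × 0.56 = 49.19 ⇒ m = 49.19 / (9.8 × 0.56) = 8.96 kg.

m ≈ 8.96 kg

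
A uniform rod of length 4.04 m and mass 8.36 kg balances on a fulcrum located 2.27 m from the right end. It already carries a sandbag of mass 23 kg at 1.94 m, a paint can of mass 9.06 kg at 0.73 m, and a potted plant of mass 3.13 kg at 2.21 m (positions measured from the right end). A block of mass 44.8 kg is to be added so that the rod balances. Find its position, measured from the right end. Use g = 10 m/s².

x ≈ 2.8 m from the right end

Take moments about the fulcrum (at 2.27 m from the right end).
Beam weight: 8.36 × 10 = 83.6 N down at 2.02 m → arm 0.25 m, τ = 83.6 × 0.25 = 20.9 N·m clockwise.
Sandbag: 23 × 10 = 230 N down at 1.94 m → arm 0.33 m, τ = 230 × 0.33 = 75.9 N·m clockwise.
Paint can: 9.06 × 10 = 90.6 N down at 0.73 m → arm 1.54 m, τ = 90.6 × 1.54 = 139.5 N·m clockwise.
Potted plant: 3.13 × 10 = 31.3 N down at 2.21 m → arm 0.06 m, τ = 31.3 × 0.06 = 1.878 N·m clockwise.
Net moment of existing loads = 238.2 N·m clockwise.
The block weighs 44.8 × 10 = 448 N and must supply an equal counterclockwise moment, so its lever arm about the fulcrum is 238.2 / 448 = 0.532 m.
That puts it at 2.27 + 0.532 = 2.8 m from the right end.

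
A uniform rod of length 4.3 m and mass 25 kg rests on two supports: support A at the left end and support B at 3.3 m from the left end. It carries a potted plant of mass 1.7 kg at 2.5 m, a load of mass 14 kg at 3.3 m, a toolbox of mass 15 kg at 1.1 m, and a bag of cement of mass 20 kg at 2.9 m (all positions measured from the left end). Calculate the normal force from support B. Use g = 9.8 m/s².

R_B ≈ 531 N

About support A:
Beam weight: 25 × 9.8 = 245 N down at 2.15 m → arm 2.15 m, τ = 245 × 2.15 = 526.8 N·m clockwise.
Potted plant: 1.7 × 9.8 = 16.66 N down at 2.5 m → arm 2.5 m, τ = 16.66 × 2.5 = 41.65 N·m clockwise.
Load: 14 × 9.8 = 137.2 N down at 3.3 m → arm 3.3 m, τ = 137.2 × 3.3 = 452.8 N·m clockwise.
Toolbox: 15 × 9.8 = 147 N down at 1.1 m → arm 1.1 m, τ = 147 × 1.1 = 161.7 N·m clockwise.
Bag of cement: 20 × 9.8 = 196 N down at 2.9 m → arm 2.9 m, τ = 196 × 2.9 = 568.4 N·m clockwise.
Net load moment about support A = 1751 N·m clockwise.
Reaction R at support B is upward at 3.3 m, arm 3.3 m → moment R × 3.3 counterclockwise.
Setting net torque to zero: R × 3.3 = 1751 → R = 531 N.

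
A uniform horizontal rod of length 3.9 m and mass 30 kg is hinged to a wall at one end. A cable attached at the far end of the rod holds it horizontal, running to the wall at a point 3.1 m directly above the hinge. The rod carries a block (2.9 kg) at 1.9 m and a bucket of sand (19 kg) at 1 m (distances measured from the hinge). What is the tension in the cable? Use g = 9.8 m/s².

Take moments about the hinge.
Beam weight: 30 × 9.8 = 294 N down at 1.95 m → arm 1.95 m, τ = 294 × 1.95 = 573.3 N·m clockwise.
Block: 2.9 × 9.8 = 28.42 N down at 1.9 m → arm 1.9 m, τ = 28.42 × 1.9 = 54 N·m clockwise.
Bucket of sand: 19 × 9.8 = 186.2 N down at 1 m → arm 1 m, τ = 186.2 × 1 = 186.2 N·m clockwise.
Total clockwise load moment = 813.5 N·m.
The cable tension T acts at 3.9 m; only its component perpendicular to the rod, T sinθ, produces torque. sinθ = h/√(h²+d²) = 3.1/√(3.1²+3.9²) = 0.6222.
Balancing moments: T × 3.9 × 0.6222 = 813.5, giving T = 813.5 / 2.427 = 335 N.

T ≈ 335 N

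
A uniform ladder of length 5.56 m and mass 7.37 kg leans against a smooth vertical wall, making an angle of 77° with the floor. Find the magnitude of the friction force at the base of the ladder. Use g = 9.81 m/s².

f ≈ 8.35 N

Sum moments about the foot of the ladder (the floor normal and friction both act there and drop out).
Ladder weight 7.37×9.81 = 72.3 N acts at 2.78 m along the ladder; its horizontal arm is 2.78·cos77° = 0.6254 m → τ = 45.22 N·m clockwise.
Wall normal N acts horizontally at the top; its moment arm is the height L sinθ = 5.56·sin77° = 5.417 m, counterclockwise.
Balancing moments: N × 5.417 = 45.22, giving N = 8.35 N.
ΣFx = 0: friction at the foot balances the wall's push, so f = N_wall = 8.35 N.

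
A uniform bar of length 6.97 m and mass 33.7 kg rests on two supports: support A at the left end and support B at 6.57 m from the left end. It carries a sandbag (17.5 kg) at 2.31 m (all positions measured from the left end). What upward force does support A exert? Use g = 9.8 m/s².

About support B:
Beam weight: 33.7 × 9.8 = 330.3 N down at 3.485 m → arm 3.085 m, τ = 330.3 × 3.085 = 1019 N·m counterclockwise.
Sandbag: 17.5 × 9.8 = 171.5 N down at 2.31 m → arm 4.26 m, τ = 171.5 × 4.26 = 730.6 N·m counterclockwise.
Net load moment about support B = 1750 N·m counterclockwise.
Reaction R at support A is upward at 0 m, arm 6.57 m → moment R × 6.57 clockwise.
Στ = 0 ⇒ R × 6.57 = 1750 ⇒ R = 266 N.

R_A ≈ 266 N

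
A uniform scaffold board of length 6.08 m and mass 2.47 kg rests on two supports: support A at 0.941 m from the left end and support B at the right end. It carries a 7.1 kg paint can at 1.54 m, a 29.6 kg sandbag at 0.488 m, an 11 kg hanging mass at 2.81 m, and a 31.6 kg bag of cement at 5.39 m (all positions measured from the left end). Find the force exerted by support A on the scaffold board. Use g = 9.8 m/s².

About support B:
Beam weight: 2.47 × 9.8 = 24.21 N down at 3.04 m → arm 3.04 m, τ = 24.21 × 3.04 = 73.6 N·m counterclockwise.
Paint can: 7.1 × 9.8 = 69.58 N down at 1.54 m → arm 4.54 m, τ = 69.58 × 4.54 = 315.9 N·m counterclockwise.
Sandbag: 29.6 × 9.8 = 290.1 N down at 0.488 m → arm 5.592 m, τ = 290.1 × 5.592 = 1622 N·m counterclockwise.
Hanging mass: 11 × 9.8 = 107.8 N down at 2.81 m → arm 3.27 m, τ = 107.8 × 3.27 = 352.5 N·m counterclockwise.
Bag of cement: 31.6 × 9.8 = 309.7 N down at 5.39 m → arm 0.69 m, τ = 309.7 × 0.69 = 213.7 N·m counterclockwise.
Net load moment about support B = 2578 N·m counterclockwise.
Reaction R at support A is upward at 0.941 m, arm 5.139 m → moment R × 5.139 clockwise.
For rotational equilibrium, R × 5.139 = 2578, so R = 502 N.

R_A ≈ 502 N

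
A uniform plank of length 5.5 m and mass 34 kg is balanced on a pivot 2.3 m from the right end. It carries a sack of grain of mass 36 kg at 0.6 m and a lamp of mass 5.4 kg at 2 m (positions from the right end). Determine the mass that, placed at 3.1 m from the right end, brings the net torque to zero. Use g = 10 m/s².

Sum moments about the pivot (at 2.3 m from the right end) (the support reaction has zero arm there).
Beam weight: 34 × 10 = 340 N down at 2.75 m → arm 0.45 m, τ = 340 × 0.45 = 153 N·m counterclockwise.
Sack of grain: 36 × 10 = 360 N down at 0.6 m → arm 1.7 m, τ = 360 × 1.7 = 612 N·m clockwise.
Lamp: 5.4 × 10 = 54 N down at 2 m → arm 0.3 m, τ = 54 × 0.3 = 16.2 N·m clockwise.
Net moment of known loads = 475.2 N·m clockwise.
An unknown mass m at 3.1 m has arm 0.8 m; its moment is m·g·0.8 counterclockwise.
Setting net torque to zero: m × 10 × 0.8 = 475.2 → m = 475.2 / (10 × 0.8) = 59.4 kg.

m ≈ 59.4 kg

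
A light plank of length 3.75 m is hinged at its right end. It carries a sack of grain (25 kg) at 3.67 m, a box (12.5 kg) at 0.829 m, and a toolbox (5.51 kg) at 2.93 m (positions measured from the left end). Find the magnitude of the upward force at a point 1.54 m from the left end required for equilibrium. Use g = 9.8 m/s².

F ≈ 191 N

Taking torques about the right end:
Sack of grain: 25 × 9.8 = 245 N down at 3.67 m → arm 0.08 m, τ = 245 × 0.08 = 19.6 N·m counterclockwise.
Box: 12.5 × 9.8 = 122.5 N down at 0.829 m → arm 2.921 m, τ = 122.5 × 2.921 = 357.8 N·m counterclockwise.
Toolbox: 5.51 × 9.8 = 54 N down at 2.93 m → arm 0.82 m, τ = 54 × 0.82 = 44.28 N·m counterclockwise.
Net moment of the loads = 421.7 N·m counterclockwise.
The upward force F acts at a point 1.54 m from the left end, arm 2.21 m, giving F × 2.21 clockwise.
Setting net torque to zero: F × 2.21 = 421.7 → F = 421.7 / 2.21 = 191 N.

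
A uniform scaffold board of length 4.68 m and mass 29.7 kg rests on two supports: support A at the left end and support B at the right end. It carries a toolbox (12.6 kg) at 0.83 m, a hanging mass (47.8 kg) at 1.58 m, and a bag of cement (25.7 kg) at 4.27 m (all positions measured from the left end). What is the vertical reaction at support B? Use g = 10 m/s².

Taking torques about support A:
Beam weight: 29.7 × 10 = 297 N down at 2.34 m → arm 2.34 m, τ = 297 × 2.34 = 695 N·m clockwise.
Toolbox: 12.6 × 10 = 126 N down at 0.83 m → arm 0.83 m, τ = 126 × 0.83 = 104.6 N·m clockwise.
Hanging mass: 47.8 × 10 = 478 N down at 1.58 m → arm 1.58 m, τ = 478 × 1.58 = 755.2 N·m clockwise.
Bag of cement: 25.7 × 10 = 257 N down at 4.27 m → arm 4.27 m, τ = 257 × 4.27 = 1097 N·m clockwise.
Net load moment about support A = 2652 N·m clockwise.
Reaction R at support B is upward at 4.68 m, arm 4.68 m → moment R × 4.68 counterclockwise.
Setting net torque to zero: R × 4.68 = 2652 → R = 567 N.

R_B ≈ 567 N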